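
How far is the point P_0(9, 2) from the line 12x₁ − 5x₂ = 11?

87/13

d = |12·9 + (-5)·2 − 11| / √(144 + 25) = |87|/13 = 87/13.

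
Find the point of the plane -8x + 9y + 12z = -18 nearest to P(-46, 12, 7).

(-30, -6, -17)

The perpendicular from P has direction n = (-8, 9, 12): r = (-46, 12, 7) + λ(-8, 9, 12).
Substitute into the plane: n·(P + λn) = -18 gives 560 + 289λ = -18, so λ = -2.
Foot = (-46, 12, 7) + (-2)·(-8, 9, 12) = (-30, -6, -17).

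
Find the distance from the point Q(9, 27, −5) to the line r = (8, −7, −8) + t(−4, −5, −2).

√446

Direction vector d = (−4, −5, −2).
AP = (1, 34, 3), and AP × d = (−53, −10, 131).
|AP × d|² = 20070 and |d|² = 45, so the distance is √(20070/45) = √446.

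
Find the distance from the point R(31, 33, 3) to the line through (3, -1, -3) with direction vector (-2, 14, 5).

2√269

Direction vector d = (-2, 14, 5).
AP = (28, 34, 6), and AP × d = (86, -152, 460).
|AP × d|² = 242100 and |d|² = 225, so the distance is √(242100/225) = √1076 = 2√269.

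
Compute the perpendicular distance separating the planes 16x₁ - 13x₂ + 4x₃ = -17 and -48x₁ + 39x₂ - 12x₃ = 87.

4/7

Divide the second equation by -3 to match normals: 16x₁ - 13x₂ + 4x₃ = -29.
Both planes have normal n = (16, -13, 4), |n| = 21. Any point on the first plane is at distance |(-29) − (-17)|/|n| = 12/21 = 4/7 from the second.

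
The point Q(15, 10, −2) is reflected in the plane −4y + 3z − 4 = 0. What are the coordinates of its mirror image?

(15, -6, 10)

With n = (0, −4, 3), the signed offset is (n·Q − 4)/|n|² = -50/25 = -2.
Q' = Q − 2t·n = (15, 10, −2) − (-4)·(0, −4, 3) = (15, −6, 10).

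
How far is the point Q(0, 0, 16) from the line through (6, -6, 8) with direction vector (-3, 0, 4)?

6

Direction vector d = (-3, 0, 4).
AP = (-6, 6, 8); AP·d = 50, |AP|² = 136, |d|² = 25.
distance² = |AP|² − (AP·d)²/|d|² = 136 − 2500/25 = 36, so the distance is 6.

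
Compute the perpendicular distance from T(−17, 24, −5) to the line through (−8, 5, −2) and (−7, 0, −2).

√35

A direction vector is d = (1, −5, 0).
AP = (−9, 19, −3), and AP × d = (−15, −3, 26).
|AP × d|² = 910 and |d|² = 26, so the distance is √(910/26) = √35.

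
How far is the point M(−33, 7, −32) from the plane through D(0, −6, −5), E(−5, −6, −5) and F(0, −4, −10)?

11√29/29

DE = (−5, 0, 0) and DF = (0, 2, −5), so a normal is n = DE × DF = (0, −25, −10).
Then n·(−33, 7, −32) − 200 = −55.
|n| = √(0 + 625 + 100) = 5√29, so the distance is |-55|/(5√29) = 11/√29.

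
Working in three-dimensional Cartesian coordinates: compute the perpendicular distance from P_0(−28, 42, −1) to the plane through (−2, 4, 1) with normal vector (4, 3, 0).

2

The plane has equation n·(r − (−2, 4, 1)) = 0, i.e. n·r = 4.
Then n·(−28, 42, −1) − 4 = 10.
|n| = √(16 + 9 + 0) = 5, so the distance is |10|/5 = 2.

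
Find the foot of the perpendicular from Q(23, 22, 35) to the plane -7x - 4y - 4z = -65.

(-5, 6, 19)

n = (-7, -4, -4), |n|² = 81, and n·Q − (-65) = -324.
t = -324/81 = -4, so the foot is Q − t·n = (23, 22, 35) − (-4)·(-7, -4, -4) = (-5, 6, 19).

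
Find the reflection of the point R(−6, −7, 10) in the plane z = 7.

(-6, -7, 4)

n = (0, 0, 1), |n|² = 1, n·R − 7 = 3, so t = 3/1 = 3.
Foot F = R − 3·n = (−6, −7, 7); the reflection is 2F − R = (−6, −7, 4).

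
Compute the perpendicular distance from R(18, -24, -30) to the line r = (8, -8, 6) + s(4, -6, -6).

2√61

Direction vector d = (4, -6, -6).
AP = (10, -16, -36); AP·d = 352, |AP|² = 1652, |d|² = 88.
distance² = |AP|² − (AP·d)²/|d|² = 1652 − 123904/88 = 244, so the distance is 2√61.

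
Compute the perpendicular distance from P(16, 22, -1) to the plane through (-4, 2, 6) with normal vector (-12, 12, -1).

The plane has equation n·(r − (-4, 2, 6)) = 0, i.e. n·r = 66.
n = (-12, 12, -1); n·P − 66 = 7; |n| = 17; distance = 7/17.

7/17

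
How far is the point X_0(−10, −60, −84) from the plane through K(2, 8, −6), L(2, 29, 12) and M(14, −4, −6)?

KL = (0, 21, 18) and KM = (12, −12, 0), so a normal is n = KL × KM = (216, 216, −252).
d = |216·(-10) + 216·(-60) + (-252)·(-84) − 3672| / √(46656 + 46656 + 63504) = |2376| / 396 = 6.

6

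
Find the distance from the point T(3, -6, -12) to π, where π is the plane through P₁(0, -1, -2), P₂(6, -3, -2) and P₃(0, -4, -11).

P₁P₂ = (6, -2, 0) and P₁P₃ = (0, -3, -9), so a normal is n = P₁P₂ × P₁P₃ = (18, 54, -18).
Then n·(3, -6, -12) - (-18) = -36.
|n| = √(324 + 2916 + 324) = 18√11, so the distance is |-36|/(18√11) = 2√11/11.

2/√11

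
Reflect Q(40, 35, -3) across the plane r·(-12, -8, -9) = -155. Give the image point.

(-8, 3, -39)

n = (-12, -8, -9), |n|² = 289, n·Q − (-155) = -578, so t = -578/289 = -2.
Foot F = Q − (-2)·n = (16, 19, -21); the reflection is 2F − Q = (-8, 3, -39).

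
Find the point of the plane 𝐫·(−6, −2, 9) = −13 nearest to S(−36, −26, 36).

(-6, -16, -9)

n = (−6, −2, 9), |n|² = 121, and n·S − (-13) = 605.
t = 605/121 = 5, so the foot is S − t·n = (−36, −26, 36) − 5·(−6, −2, 9) = (−6, −16, −9).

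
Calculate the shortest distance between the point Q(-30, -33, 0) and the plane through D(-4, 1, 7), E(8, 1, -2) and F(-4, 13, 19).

30√41/41

DE = (12, 0, -9) and DF = (0, 12, 12), so a normal is n = DE × DF = (108, -144, 144).
Then n·(-30, -33, 0) - 432 = 1080.
|n| = √(11664 + 20736 + 20736) = 36√41, so the distance is |1080|/(36√41) = 30√41/41.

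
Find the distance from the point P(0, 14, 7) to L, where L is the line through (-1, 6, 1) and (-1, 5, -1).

A direction vector is d = (0, -1, -2).
AP = (1, 8, 6), and AP × d = (-10, 2, -1).
|AP × d|² = 105 and |d|² = 5, so the distance is √(105/5) = √21.

√21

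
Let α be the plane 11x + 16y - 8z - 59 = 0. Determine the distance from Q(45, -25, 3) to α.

4/7

d = |11·45 + 16·(-25) + (-8)·3 − 59| / √(121 + 256 + 64) = |12| / 21 = 4/7.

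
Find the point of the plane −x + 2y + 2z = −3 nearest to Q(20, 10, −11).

(161/9, 128/9, -61/9)

n = (−1, 2, 2), |n|² = 9, and n·Q − (-3) = -19.
t = -19/9, so the foot is Q − t·n = (20, 10, −11) − (-19/9)·(−1, 2, 2) = (161/9, 128/9, −61/9).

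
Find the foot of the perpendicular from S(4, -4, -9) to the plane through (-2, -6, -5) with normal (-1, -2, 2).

The perpendicular from S has direction n = (-1, -2, 2): r = (4, -4, -9) + μ(-1, -2, 2).
Substitute into the plane: n·(S + μn) = 4 gives -14 + 9μ = 4, so μ = 2.
Foot = (4, -4, -9) + 2·(-1, -2, 2) = (2, -8, -5).

(2, -8, -5)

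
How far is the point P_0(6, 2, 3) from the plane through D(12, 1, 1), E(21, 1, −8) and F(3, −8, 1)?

5/√3

DE = (9, 0, −9) and DF = (−9, −9, 0), so a normal is n = DE × DF = (−81, 81, −81).
d = |(-81)·6 + 81·2 + (-81)·3 − (-972)| / √(6561 + 6561 + 6561) = |405| / (81√3) = 5√3/3.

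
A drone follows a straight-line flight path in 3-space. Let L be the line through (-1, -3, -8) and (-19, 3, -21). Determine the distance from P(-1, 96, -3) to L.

A direction vector is d = (-18, 6, -13).
AP = (0, 99, 5); AP·d = 529, |AP|² = 9826, |d|² = 529.
distance² = |AP|² − (AP·d)²/|d|² = 9826 − 279841/529 = 9297, so the distance is 3√1033.

3√1033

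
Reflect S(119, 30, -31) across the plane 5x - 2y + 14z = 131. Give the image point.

n = (5, -2, 14), |n|² = 225, n·S − 131 = -30, so t = -30/225 = -2/15.
Foot F = S − (-2/15)·n = (359/3, 446/15, -437/15); the reflection is 2F − S = (361/3, 442/15, -409/15).

(361/3, 442/15, -409/15)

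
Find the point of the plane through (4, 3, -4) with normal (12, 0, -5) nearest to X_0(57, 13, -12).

n = (12, 0, -5), |n|² = 169, and n·X_0 − 68 = 676.
t = 676/169 = 4, so the foot is X_0 − t·n = (57, 13, -12) − 4·(12, 0, -5) = (9, 13, 8).

(9, 13, 8)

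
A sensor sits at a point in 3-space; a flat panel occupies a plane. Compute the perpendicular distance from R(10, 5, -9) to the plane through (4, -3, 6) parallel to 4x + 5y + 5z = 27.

√66/6

Parallel planes share the normal n = (4, 5, 5); since (4, -3, 6) lies on the plane, its equation is 4x + 5y + 5z = 31.
Then n·(10, 5, -9) - 31 = -11.
|n| = √(16 + 25 + 25) = √66, so the distance is |-11|/√66 = 11/√66.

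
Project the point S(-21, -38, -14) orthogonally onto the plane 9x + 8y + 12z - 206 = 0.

The perpendicular from S has direction n = (9, 8, 12): r = (-21, -38, -14) + λ(9, 8, 12).
Substitute into the plane: n·(S + λn) = 206 gives -661 + 289λ = 206, so λ = 3.
Foot = (-21, -38, -14) + 3·(9, 8, 12) = (6, -14, 22).

(6, -14, 22)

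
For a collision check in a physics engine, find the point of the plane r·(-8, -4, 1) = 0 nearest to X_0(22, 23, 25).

n = (-8, -4, 1), |n|² = 81, and n·X_0 − 0 = -243.
t = -243/81 = -3, so the foot is X_0 − t·n = (22, 23, 25) − (-3)·(-8, -4, 1) = (-2, 11, 28).

(-2, 11, 28)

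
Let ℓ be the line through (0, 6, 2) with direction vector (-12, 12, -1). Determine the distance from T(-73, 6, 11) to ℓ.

53

Direction vector d = (-12, 12, -1).
AP = (-73, 0, 9), and AP × d = (-108, -181, -876).
|AP × d|² = 811801 and |d|² = 289, so the distance is √(811801/289) = √2809 = 53.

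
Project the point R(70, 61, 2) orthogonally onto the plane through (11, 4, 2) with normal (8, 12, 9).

(38, 13, -34)

n = (8, 12, 9), |n|² = 289, and n·R − 154 = 1156.
t = 1156/289 = 4, so the foot is R − t·n = (70, 61, 2) − 4·(8, 12, 9) = (38, 13, -34).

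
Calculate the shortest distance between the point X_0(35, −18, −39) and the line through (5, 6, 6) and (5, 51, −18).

A direction vector is d = (0, 45, −24).
AP = (30, −24, −45); AP·d = 0, |AP|² = 3501, |d|² = 2601.
distance² = |AP|² − (AP·d)²/|d|² = 3501 − 0/2601 = 3501, so the distance is 3√389.

3√389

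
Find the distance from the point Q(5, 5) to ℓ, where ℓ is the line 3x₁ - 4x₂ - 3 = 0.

The normal to the line is n = (3, -4) with |n| = 5.
|n·Q − 3| = |-5 − 3| = 8, so the distance is 8/5.

8/5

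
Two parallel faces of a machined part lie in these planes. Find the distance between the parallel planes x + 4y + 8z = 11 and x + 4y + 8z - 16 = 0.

5/9

With common normal n = (1, 4, 8) (|n| = 9), the distance is |11 − 16|/|n| = 5/9.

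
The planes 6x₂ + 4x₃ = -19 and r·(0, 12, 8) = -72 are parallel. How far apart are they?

17/(2√13)

Divide the second equation by 2 to match normals: 6x₂ + 4x₃ = -36.
Both planes have normal n = (0, 6, 4), |n| = 2√13. Any point on the first plane is at distance |(-36) − (-19)|/|n| = 17/(2√13) = 17√13/26 from the second.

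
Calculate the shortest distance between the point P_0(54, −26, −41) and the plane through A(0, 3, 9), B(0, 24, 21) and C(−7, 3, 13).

2

AB = (0, 21, 12) and AC = (−7, 0, 4), so a normal is n = AB × AC = (84, −84, 147).
n = (84, −84, 147); n·P − 1071 = -378; |n| = 189; distance = 378/189 = 2.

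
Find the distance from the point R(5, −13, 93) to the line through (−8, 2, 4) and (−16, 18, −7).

A direction vector is d = (−8, 16, −11).
AP = (13, −15, 89), and AP × d = (−1259, −569, 88).
|AP × d|² = 1916586 and |d|² = 441, so the distance is √(1916586/441) = √4346.

√4346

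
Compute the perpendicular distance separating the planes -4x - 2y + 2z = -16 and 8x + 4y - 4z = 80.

Divide the second equation by -2 to match normals: -4x - 2y + 2z = -40.
With common normal n = (-4, -2, 2) (|n| = 2√6), the distance is |(-16) − (-40)|/|n| = 24/(2√6) = 2√6.

2√6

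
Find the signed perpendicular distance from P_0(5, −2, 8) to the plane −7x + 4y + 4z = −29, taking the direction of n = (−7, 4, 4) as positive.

2

n·P_0 − (-29) = 18.
|n| = 9, so the signed distance is 18/9 = 2.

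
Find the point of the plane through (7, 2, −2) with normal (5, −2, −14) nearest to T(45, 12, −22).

n = (5, −2, −14), |n|² = 225, and n·T − 59 = 450.
t = 450/225 = 2, so the foot is T − t·n = (45, 12, −22) − 2·(5, −2, −14) = (35, 16, 6).

(35, 16, 6)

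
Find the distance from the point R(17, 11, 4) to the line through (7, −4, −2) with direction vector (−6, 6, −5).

Direction vector d = (−6, 6, −5).
AP = (10, 15, 6); AP·d = 0, |AP|² = 361, |d|² = 97.
distance² = |AP|² − (AP·d)²/|d|² = 361 − 0/97 = 361, so the distance is 19.

19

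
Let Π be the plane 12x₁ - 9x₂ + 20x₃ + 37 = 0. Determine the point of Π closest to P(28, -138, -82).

(712/25, -3459/25, -406/5)

The perpendicular from P has direction n = (12, -9, 20): r = (28, -138, -82) + λ(12, -9, 20).
Substitute into the plane: n·(P + λn) = -37 gives -62 + 625λ = -37, so λ = 1/25.
Foot = (28, -138, -82) + (1/25)·(12, -9, 20) = (712/25, -3459/25, -406/5).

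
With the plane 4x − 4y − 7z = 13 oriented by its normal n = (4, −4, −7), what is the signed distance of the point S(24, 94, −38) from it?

-3

n·S − 13 = -27.
|n| = 9, so the signed distance is -27/9 = -3.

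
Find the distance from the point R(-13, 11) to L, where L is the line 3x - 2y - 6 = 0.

d = |3·(-13) + (-2)·11 − 6| / √(9 + 4) = |-67|/√13 = 67/√13.

67√13/13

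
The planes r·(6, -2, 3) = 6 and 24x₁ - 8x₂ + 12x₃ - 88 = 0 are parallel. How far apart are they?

16/7

Divide the second equation by 4 to match normals: 6x₁ - 2x₂ + 3x₃ = 22.
Both planes have normal n = (6, -2, 3), |n| = 7. Any point on the first plane is at distance |22 − 6|/|n| = 16/7 from the second.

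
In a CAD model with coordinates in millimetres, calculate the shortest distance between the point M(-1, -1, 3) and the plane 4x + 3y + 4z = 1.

Normal vector n = (4, 3, 4), and n·(-1, -1, 3) - 1 = 4.
|n| = √(16 + 9 + 16) = √41, so the distance is |4|/√41 = 4√41/41.

4√41/41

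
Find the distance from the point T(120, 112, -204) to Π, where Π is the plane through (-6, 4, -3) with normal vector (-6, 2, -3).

The plane has equation n·(r − (-6, 4, -3)) = 0, i.e. n·r = 53.
Then n·(120, 112, -204) - 53 = 63.
|n| = √(36 + 4 + 9) = 7, so the distance is |63|/7 = 9.

9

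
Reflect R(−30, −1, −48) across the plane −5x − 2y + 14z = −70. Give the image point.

n = (−5, −2, 14), |n|² = 225, n·R − (-70) = -450, so t = -450/225 = -2.
Foot F = R − (-2)·n = (−40, −5, −20); the reflection is 2F − R = (−50, −9, 8).

(-50, -9, 8)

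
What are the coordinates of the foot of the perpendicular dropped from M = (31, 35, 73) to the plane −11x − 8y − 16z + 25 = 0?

n = (−11, −8, −16), |n|² = 441, and n·M − (-25) = -1764.
t = -1764/441 = -4, so the foot is M − t·n = (31, 35, 73) − (-4)·(−11, −8, −16) = (−13, 3, 9).

(-13, 3, 9)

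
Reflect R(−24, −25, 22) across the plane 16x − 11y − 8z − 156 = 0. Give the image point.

(8, -47, 6)

With n = (16, −11, −8), the signed offset is (n·R − 156)/|n|² = -441/441 = -1.
R' = R − 2t·n = (−24, −25, 22) − (-2)·(16, −11, −8) = (8, −47, 6).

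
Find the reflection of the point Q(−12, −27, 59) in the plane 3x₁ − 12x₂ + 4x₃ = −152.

(-36, 69, 27)

With n = (3, −12, 4), the signed offset is (n·Q − (-152))/|n|² = 676/169 = 4.
Q' = Q − 2t·n = (−12, −27, 59) − 8·(3, −12, 4) = (−36, 69, 27).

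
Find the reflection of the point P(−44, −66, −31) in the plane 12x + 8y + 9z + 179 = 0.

(52, -2, 41)

n = (12, 8, 9), |n|² = 289, n·P − (-179) = -1156, so t = -1156/289 = -4.
Foot F = P − (-4)·n = (4, −34, 5); the reflection is 2F − P = (52, −2, 41).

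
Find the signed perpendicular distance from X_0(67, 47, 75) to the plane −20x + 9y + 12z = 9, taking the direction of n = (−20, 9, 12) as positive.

-26/25

n·X_0 − 9 = -26.
|n| = 25, so the signed distance is -26/25.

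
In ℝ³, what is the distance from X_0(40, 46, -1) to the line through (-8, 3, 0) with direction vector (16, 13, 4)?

Direction vector d = (16, 13, 4).
AP = (48, 43, -1), and AP × d = (185, -208, -64).
|AP × d|² = 81585 and |d|² = 441, so the distance is √(81585/441) = √185.

√185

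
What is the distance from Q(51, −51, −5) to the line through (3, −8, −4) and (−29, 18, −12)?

√185

A direction vector is d = (−32, 26, −8).
AP = (48, −43, −1), and AP × d = (370, 416, −128).
|AP × d|² = 326340 and |d|² = 1764, so the distance is √(326340/1764) = √185.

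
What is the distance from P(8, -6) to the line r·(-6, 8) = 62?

79/5

d = |(-6)·8 + 8·(-6) − 62| / √(36 + 64) = |-158|/10 = 79/5.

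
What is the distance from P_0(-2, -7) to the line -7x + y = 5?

√2/5

The normal to the line is n = (-7, 1) with |n| = 5√2.
|n·P_0 − 5| = |7 − 5| = 2, so the distance is 2/(5√2) = √2/5.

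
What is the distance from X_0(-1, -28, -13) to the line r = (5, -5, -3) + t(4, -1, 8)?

Direction vector d = (4, -1, 8).
AP = (-6, -23, -10); AP·d = -81, |AP|² = 665, |d|² = 81.
distance² = |AP|² − (AP·d)²/|d|² = 665 − 6561/81 = 584, so the distance is 2√146.

2√146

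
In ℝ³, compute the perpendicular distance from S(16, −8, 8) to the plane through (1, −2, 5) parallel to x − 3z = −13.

Parallel planes share the normal n = (1, 0, −3); since (1, −2, 5) lies on the plane, its equation is x − 3z = -14.
d = |1·16 + (-3)·8 − (-14)| / √(1 + 0 + 9) = |6| / √10 = 6/√10.

6/√10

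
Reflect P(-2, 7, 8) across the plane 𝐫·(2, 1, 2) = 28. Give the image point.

(2, 9, 12)

With n = (2, 1, 2), the signed offset is (n·P − 28)/|n|² = -9/9 = -1.
P' = P − 2t·n = (-2, 7, 8) − (-2)·(2, 1, 2) = (2, 9, 12).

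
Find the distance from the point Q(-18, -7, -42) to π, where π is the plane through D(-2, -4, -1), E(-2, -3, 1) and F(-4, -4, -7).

13/√14

DE = (0, 1, 2) and DF = (-2, 0, -6), so a normal is n = DE × DF = (-6, -4, 2).
n = (-6, -4, 2); n·P − 26 = 26; |n| = 2√14; distance = 26/(2√14) = 13√14/14.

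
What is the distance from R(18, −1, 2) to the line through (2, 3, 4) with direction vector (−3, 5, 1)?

2√34

Direction vector d = (−3, 5, 1).
AP = (16, −4, −2), and AP × d = (6, −10, 68).
|AP × d|² = 4760 and |d|² = 35, so the distance is √(4760/35) = √136 = 2√34.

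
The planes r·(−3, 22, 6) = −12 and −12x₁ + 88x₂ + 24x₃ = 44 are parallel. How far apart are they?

1

Divide the second equation by 4 to match normals: −3x₁ + 22x₂ + 6x₃ = 11.
With common normal n = (−3, 22, 6) (|n| = 23), the distance is |(-12) − 11|/|n| = 23/23 = 1.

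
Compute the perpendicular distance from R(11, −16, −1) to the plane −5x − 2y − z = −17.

√30/6

Normal vector n = (−5, −2, −1), and n·(11, −16, −1) − (−17) = −5.
|n| = √(25 + 4 + 1) = √30, so the distance is |-5|/√30 = √30/6.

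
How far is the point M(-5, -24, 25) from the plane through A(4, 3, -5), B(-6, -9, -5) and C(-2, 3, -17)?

AB = (-10, -12, 0) and AC = (-6, 0, -12), so a normal is n = AB × AC = (144, -120, -72).
d = |144·(-5) + (-120)·(-24) + (-72)·25 − 576| / √(20736 + 14400 + 5184) = |-216| / (24√70) = 9√70/70.

9√70/70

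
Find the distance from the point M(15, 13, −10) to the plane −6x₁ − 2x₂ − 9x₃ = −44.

Normal vector n = (−6, −2, −9), and n·(15, 13, −10) − (−44) = 18.
|n| = √(36 + 4 + 81) = 11, so the distance is |18|/11 = 18/11.

18/11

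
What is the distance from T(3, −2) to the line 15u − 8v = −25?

The normal to the line is n = (15, −8) with |n| = 17.
|n·T − (-25)| = |61 − (-25)| = 86, so the distance is 86/17.

86/17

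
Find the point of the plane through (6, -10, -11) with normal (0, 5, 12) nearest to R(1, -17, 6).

n = (0, 5, 12), |n|² = 169, and n·R − (-182) = 169.
t = 169/169 = 1, so the foot is R − t·n = (1, -17, 6) − 1·(0, 5, 12) = (1, -22, -6).

(1, -22, -6)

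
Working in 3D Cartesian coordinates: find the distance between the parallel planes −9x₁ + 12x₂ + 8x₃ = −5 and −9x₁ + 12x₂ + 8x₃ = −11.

Both planes have normal n = (−9, 12, 8), |n| = 17. Any point on the first plane is at distance |(-11) − (-5)|/|n| = 6/17 from the second.

6/17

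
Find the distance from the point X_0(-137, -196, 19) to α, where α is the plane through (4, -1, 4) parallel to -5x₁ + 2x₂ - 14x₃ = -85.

Parallel planes share the normal n = (-5, 2, -14); since (4, -1, 4) lies on the plane, its equation is -5x₁ + 2x₂ - 14x₃ = -78.
n = (-5, 2, -14); n·P − (-78) = 105; |n| = 15; distance = 105/15 = 7.

7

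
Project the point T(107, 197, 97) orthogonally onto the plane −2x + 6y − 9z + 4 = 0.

(1195/11, 2113/11, 1148/11)

n = (−2, 6, −9), |n|² = 121, and n·T − (-4) = 99.
t = 99/121 = 9/11, so the foot is T − t·n = (107, 197, 97) − (9/11)·(−2, 6, −9) = (1195/11, 2113/11, 1148/11).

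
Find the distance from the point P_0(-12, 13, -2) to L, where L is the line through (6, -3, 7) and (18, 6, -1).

√661

A direction vector is d = (12, 9, -8).
AP = (-18, 16, -9); AP·d = 0, |AP|² = 661, |d|² = 289.
distance² = |AP|² − (AP·d)²/|d|² = 661 − 0/289 = 661, so the distance is √661.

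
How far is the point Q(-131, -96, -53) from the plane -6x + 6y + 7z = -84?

Normal vector n = (-6, 6, 7), and n·(-131, -96, -53) - (-84) = -77.
|n| = √(36 + 36 + 49) = 11, so the distance is |-77|/11 = 7.

7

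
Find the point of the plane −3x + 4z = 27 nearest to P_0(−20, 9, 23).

n = (−3, 0, 4), |n|² = 25, and n·P_0 − 27 = 125.
t = 125/25 = 5, so the foot is P_0 − t·n = (−20, 9, 23) − 5·(−3, 0, 4) = (−5, 9, 3).

(-5, 9, 3)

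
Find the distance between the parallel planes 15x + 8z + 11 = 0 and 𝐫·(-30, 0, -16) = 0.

Divide the second equation by -2 to match normals: 15x + 8z = 0.
Both planes have normal n = (15, 0, 8), |n| = 17. Any point on the first plane is at distance |0 − (-11)|/|n| = 11/17 from the second.

11/17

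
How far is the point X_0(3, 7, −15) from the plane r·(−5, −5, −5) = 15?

2/√3

n = (−5, −5, −5); n·P − 15 = 10; |n| = 5√3; distance = 10/(5√3) = 2√3/3.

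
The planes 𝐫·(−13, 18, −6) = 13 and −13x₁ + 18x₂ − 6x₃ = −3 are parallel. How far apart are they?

Both planes have normal n = (−13, 18, −6), |n| = 23. Any point on the first plane is at distance |(-3) − 13|/|n| = 16/23 from the second.

16/23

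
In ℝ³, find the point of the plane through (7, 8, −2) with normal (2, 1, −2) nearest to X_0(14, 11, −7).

The perpendicular from X_0 has direction n = (2, 1, −2): r = (14, 11, −7) + μ(2, 1, −2).
Substitute into the plane: n·(X_0 + μn) = 26 gives 53 + 9μ = 26, so μ = -3.
Foot = (14, 11, −7) + (-3)·(2, 1, −2) = (8, 8, −1).

(8, 8, -1)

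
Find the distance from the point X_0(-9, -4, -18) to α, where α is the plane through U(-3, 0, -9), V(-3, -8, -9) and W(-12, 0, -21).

UV = (0, -8, 0) and UW = (-9, 0, -12), so a normal is n = UV × UW = (96, 0, -72).
n = (96, 0, -72); n·P − 360 = 72; |n| = 120; distance = 72/120 = 3/5.

3/5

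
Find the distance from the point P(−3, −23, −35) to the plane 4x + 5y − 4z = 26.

d = |4·(-3) + 5·(-23) + (-4)·(-35) − 26| / √(16 + 25 + 16) = |-13| / √57 = 13√57/57.

13√57/57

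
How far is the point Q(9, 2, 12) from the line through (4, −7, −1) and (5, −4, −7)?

A direction vector is d = (1, 3, −6).
AP = (5, 9, 13), and AP × d = (−93, 43, 6).
|AP × d|² = 10534 and |d|² = 46, so the distance is √(10534/46) = √229.

√229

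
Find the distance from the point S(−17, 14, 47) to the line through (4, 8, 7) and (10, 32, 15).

A direction vector is d = (6, 24, 8).
AP = (−21, 6, 40); AP·d = 338, |AP|² = 2077, |d|² = 676.
distance² = |AP|² − (AP·d)²/|d|² = 2077 − 114244/676 = 1908, so the distance is 6√53.

6√53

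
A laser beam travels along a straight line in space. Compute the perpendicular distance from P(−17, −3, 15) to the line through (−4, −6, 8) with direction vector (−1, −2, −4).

√206

Direction vector d = (−1, −2, −4).
AP = (−13, 3, 7), and AP × d = (2, −59, 29).
|AP × d|² = 4326 and |d|² = 21, so the distance is √(4326/21) = √206.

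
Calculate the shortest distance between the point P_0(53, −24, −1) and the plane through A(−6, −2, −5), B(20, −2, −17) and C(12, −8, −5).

10/23

AB = (26, 0, −12) and AC = (18, −6, 0), so a normal is n = AB × AC = (−72, −216, −156).
Then n·(53, −24, −1) − 1644 = −120.
|n| = √(5184 + 46656 + 24336) = 276, so the distance is |-120|/276 = 10/23.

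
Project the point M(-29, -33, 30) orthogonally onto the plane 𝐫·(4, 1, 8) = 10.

(-33, -34, 22)

The perpendicular from M has direction n = (4, 1, 8): r = (-29, -33, 30) + t(4, 1, 8).
Substitute into the plane: n·(M + tn) = 10 gives 91 + 81t = 10, so t = -1.
Foot = (-29, -33, 30) + (-1)·(4, 1, 8) = (-33, -34, 22).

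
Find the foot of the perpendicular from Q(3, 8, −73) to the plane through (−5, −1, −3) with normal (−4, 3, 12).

The perpendicular from Q has direction n = (−4, 3, 12): r = (3, 8, −73) + λ(−4, 3, 12).
Substitute into the plane: n·(Q + λn) = -19 gives -864 + 169λ = -19, so λ = 5.
Foot = (3, 8, −73) + 5·(−4, 3, 12) = (−17, 23, −13).

(-17, 23, -13)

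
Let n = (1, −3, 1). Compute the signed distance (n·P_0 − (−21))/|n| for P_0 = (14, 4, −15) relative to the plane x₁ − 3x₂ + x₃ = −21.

n·P_0 − (-21) = 8.
|n| = √11, so the signed distance is 8/√11.

8/√11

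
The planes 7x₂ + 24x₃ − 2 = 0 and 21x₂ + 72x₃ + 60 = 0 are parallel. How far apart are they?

Divide the second equation by 3 to match normals: 7x₂ + 24x₃ = -20.
Both planes have normal n = (0, 7, 24), |n| = 25. Any point on the first plane is at distance |(-20) − 2|/|n| = 22/25 from the second.

22/25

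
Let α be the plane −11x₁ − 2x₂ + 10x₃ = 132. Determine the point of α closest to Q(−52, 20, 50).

n = (−11, −2, 10), |n|² = 225, and n·Q − 132 = 900.
t = 900/225 = 4, so the foot is Q − t·n = (−52, 20, 50) − 4·(−11, −2, 10) = (−8, 28, 10).

(-8, 28, 10)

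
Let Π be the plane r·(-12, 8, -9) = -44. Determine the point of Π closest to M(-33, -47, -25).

(-21, -55, -16)

n = (-12, 8, -9), |n|² = 289, and n·M − (-44) = 289.
t = 289/289 = 1, so the foot is M − t·n = (-33, -47, -25) − 1·(-12, 8, -9) = (-21, -55, -16).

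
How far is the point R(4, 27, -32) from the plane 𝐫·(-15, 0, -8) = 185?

n = (-15, 0, -8); n·P − 185 = 11; |n| = 17; distance = 11/17.

11/17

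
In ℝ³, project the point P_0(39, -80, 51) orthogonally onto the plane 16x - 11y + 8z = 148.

The perpendicular from P_0 has direction n = (16, -11, 8): r = (39, -80, 51) + t(16, -11, 8).
Substitute into the plane: n·(P_0 + tn) = 148 gives 1912 + 441t = 148, so t = -4.
Foot = (39, -80, 51) + (-4)·(16, -11, 8) = (-25, -36, 19).

(-25, -36, 19)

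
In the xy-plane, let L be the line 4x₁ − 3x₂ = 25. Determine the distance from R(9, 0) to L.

11/5

The normal to the line is n = (4, −3) with |n| = 5.
|n·R − 25| = |36 − 25| = 11, so the distance is 11/5.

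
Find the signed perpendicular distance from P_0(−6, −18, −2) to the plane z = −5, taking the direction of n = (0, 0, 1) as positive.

3

n·P_0 − (-5) = 3.
|n| = 1, so the signed distance is 3/1 = 3.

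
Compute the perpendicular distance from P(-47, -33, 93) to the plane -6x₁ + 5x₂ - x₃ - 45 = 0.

d = |(-6)·(-47) + 5·(-33) + (-1)·93 − 45| / √(36 + 25 + 1) = |-21| / √62 = 21/√62.

21√62/62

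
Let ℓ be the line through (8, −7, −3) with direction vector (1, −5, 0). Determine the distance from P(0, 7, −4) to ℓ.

3√3

Direction vector d = (1, −5, 0).
AP = (−8, 14, −1); AP·d = -78, |AP|² = 261, |d|² = 26.
distance² = |AP|² − (AP·d)²/|d|² = 261 − 6084/26 = 27, so the distance is 3√3.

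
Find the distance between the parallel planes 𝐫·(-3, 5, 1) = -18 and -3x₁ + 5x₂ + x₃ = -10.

8/√35

With common normal n = (-3, 5, 1) (|n| = √35), the distance is |(-18) − (-10)|/|n| = 8/√35 = 8√35/35.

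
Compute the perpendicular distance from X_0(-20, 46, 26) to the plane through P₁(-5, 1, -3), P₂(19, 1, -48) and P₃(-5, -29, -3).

7/17

P₁P₂ = (24, 0, -45) and P₁P₃ = (0, -30, 0), so a normal is n = P₁P₂ × P₁P₃ = (-1350, 0, -720).
Then n·(-20, 46, 26) - 8910 = -630.
|n| = √(1822500 + 0 + 518400) = 1530, so the distance is |-630|/1530 = 7/17.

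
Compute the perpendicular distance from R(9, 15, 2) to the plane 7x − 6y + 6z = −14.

d = |7·9 + (-6)·15 + 6·2 − (-14)| / √(49 + 36 + 36) = |-1| / 11 = 1/11.

1/11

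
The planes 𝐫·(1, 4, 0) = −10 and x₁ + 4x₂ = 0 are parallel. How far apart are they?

With common normal n = (1, 4, 0) (|n| = √17), the distance is |(-10) − 0|/|n| = 10/√17 = 10√17/17.

10√17/17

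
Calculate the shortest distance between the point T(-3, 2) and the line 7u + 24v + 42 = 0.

69/25

The normal to the line is n = (7, 24) with |n| = 25.
|n·T − (-42)| = |27 − (-42)| = 69, so the distance is 69/25.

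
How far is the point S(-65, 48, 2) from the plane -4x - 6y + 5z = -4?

n = (-4, -6, 5); n·P − (-4) = -14; |n| = √77; distance = 14/√77.

2√77/11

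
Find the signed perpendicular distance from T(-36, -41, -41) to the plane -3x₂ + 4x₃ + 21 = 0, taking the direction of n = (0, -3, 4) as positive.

-4

n·T − (-21) = -20.
|n| = 5, so the signed distance is -20/5 = -4.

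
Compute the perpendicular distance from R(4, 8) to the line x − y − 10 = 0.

The normal to the line is n = (1, −1) with |n| = √2.
|n·R − 10| = |-4 − 10| = 14, so the distance is 14/√2 = 7√2.

7√2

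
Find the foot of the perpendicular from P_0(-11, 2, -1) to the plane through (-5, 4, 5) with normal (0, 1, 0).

(-11, 4, -1)

n = (0, 1, 0), |n|² = 1, and n·P_0 − 4 = -2.
t = -2/1 = -2, so the foot is P_0 − t·n = (-11, 2, -1) − (-2)·(0, 1, 0) = (-11, 4, -1).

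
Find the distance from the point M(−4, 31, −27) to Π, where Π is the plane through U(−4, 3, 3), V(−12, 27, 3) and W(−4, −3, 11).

22/13

UV = (−8, 24, 0) and UW = (0, −6, 8), so a normal is n = UV × UW = (192, 64, 48).
n = (192, 64, 48); n·P − (-432) = 352; |n| = 208; distance = 352/208 = 22/13.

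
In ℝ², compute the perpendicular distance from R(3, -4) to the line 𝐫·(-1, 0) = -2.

1

The normal to the line is n = (-1, 0) with |n| = 1.
|n·R − (-2)| = |-3 − (-2)| = 1, so the distance is 1/1 = 1.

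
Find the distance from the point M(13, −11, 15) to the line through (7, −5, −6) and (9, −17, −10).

3√57

A direction vector is d = (2, −12, −4).
AP = (6, −6, 21); AP·d = 0, |AP|² = 513, |d|² = 164.
distance² = |AP|² − (AP·d)²/|d|² = 513 − 0/164 = 513, so the distance is 3√57.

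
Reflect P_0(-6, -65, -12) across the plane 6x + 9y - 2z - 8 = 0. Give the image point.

(54, 25, -32)

With n = (6, 9, -2), the signed offset is (n·P_0 − 8)/|n|² = -605/121 = -5.
P_0' = P_0 − 2t·n = (-6, -65, -12) − (-10)·(6, 9, -2) = (54, 25, -32).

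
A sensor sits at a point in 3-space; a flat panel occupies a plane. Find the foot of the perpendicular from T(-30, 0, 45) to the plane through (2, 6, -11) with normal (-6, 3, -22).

The perpendicular from T has direction n = (-6, 3, -22): r = (-30, 0, 45) + μ(-6, 3, -22).
Substitute into the plane: n·(T + μn) = 248 gives -810 + 529μ = 248, so μ = 2.
Foot = (-30, 0, 45) + 2·(-6, 3, -22) = (-42, 6, 1).

(-42, 6, 1)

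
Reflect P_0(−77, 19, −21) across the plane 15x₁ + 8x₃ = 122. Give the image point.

With n = (15, 0, 8), the signed offset is (n·P_0 − 122)/|n|² = -1445/289 = -5.
P_0' = P_0 − 2t·n = (−77, 19, −21) − (-10)·(15, 0, 8) = (73, 19, 59).

(73, 19, 59)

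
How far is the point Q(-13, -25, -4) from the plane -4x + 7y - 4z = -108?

1/9

d = |(-4)·(-13) + 7·(-25) + (-4)·(-4) − (-108)| / √(16 + 49 + 16) = |1| / 9 = 1/9.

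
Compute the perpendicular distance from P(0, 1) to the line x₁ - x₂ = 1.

d = |1·0 + (-1)·1 − 1| / √(1 + 1) = |-2|/√2 = √2.

√2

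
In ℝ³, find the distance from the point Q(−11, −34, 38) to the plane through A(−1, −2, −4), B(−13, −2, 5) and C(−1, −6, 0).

10√41/41

AB = (−12, 0, 9) and AC = (0, −4, 4), so a normal is n = AB × AC = (36, 48, 48).
Then n·(−11, −34, 38) − (−324) = 120.
|n| = √(1296 + 2304 + 2304) = 12√41, so the distance is |120|/(12√41) = 10/√41.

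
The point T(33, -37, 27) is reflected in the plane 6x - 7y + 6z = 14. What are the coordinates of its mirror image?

With n = (6, -7, 6), the signed offset is (n·T − 14)/|n|² = 605/121 = 5.
T' = T − 2t·n = (33, -37, 27) − 10·(6, -7, 6) = (-27, 33, -33).

(-27, 33, -33)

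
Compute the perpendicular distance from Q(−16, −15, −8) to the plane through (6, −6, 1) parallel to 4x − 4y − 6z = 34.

1/√17

Parallel planes share the normal n = (4, −4, −6); since (6, −6, 1) lies on the plane, its equation is 4x − 4y − 6z = 42.
Then n·(−16, −15, −8) − 42 = 2.
|n| = √(16 + 16 + 36) = 2√17, so the distance is |2|/(2√17) = 1/√17.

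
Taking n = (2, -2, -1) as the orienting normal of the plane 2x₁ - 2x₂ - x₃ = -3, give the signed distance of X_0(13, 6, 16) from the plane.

n·X_0 − (-3) = 1.
|n| = 3, so the signed distance is 1/3.

1/3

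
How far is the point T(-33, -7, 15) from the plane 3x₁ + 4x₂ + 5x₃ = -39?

Normal vector n = (3, 4, 5), and n·(-33, -7, 15) - (-39) = -13.
|n| = √(9 + 16 + 25) = 5√2, so the distance is |-13|/(5√2) = 13/(5√2).

13√2/10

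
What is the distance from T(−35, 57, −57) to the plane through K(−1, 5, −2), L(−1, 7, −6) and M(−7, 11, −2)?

KL = (0, 2, −4) and KM = (−6, 6, 0), so a normal is n = KL × KM = (24, 24, 12).
Then n·(−35, 57, −57) − 72 = −228.
|n| = √(576 + 576 + 144) = 36, so the distance is |-228|/36 = 19/3.

19/3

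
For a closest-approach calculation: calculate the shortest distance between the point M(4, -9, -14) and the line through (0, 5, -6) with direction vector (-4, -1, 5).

Direction vector d = (-4, -1, 5).
AP = (4, -14, -8); AP·d = -42, |AP|² = 276, |d|² = 42.
distance² = |AP|² − (AP·d)²/|d|² = 276 − 1764/42 = 234, so the distance is 3√26.

3√26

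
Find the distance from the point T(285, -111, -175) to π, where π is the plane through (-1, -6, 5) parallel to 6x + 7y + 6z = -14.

9

Parallel planes share the normal n = (6, 7, 6); since (-1, -6, 5) lies on the plane, its equation is 6x + 7y + 6z = -18.
Then n·(285, -111, -175) - (-18) = -99.
|n| = √(36 + 49 + 36) = 11, so the distance is |-99|/11 = 9.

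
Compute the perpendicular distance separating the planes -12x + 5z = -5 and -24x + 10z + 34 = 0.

Divide the second equation by 2 to match normals: -12x + 5z = -17.
Both planes have normal n = (-12, 0, 5), |n| = 13. Any point on the first plane is at distance |(-17) − (-5)|/|n| = 12/13 from the second.

12/13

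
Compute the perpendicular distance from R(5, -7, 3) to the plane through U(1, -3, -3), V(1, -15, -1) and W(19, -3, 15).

8/√73

UV = (0, -12, 2) and UW = (18, 0, 18), so a normal is n = UV × UW = (-216, 36, 216).
Then n·(5, -7, 3) - (-972) = 288.
|n| = √(46656 + 1296 + 46656) = 36√73, so the distance is |288|/(36√73) = 8√73/73.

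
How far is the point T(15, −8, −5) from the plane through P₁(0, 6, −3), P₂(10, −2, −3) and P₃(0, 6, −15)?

10/√41

P₁P₂ = (10, −8, 0) and P₁P₃ = (0, 0, −12), so a normal is n = P₁P₂ × P₁P₃ = (96, 120, 0).
Then n·(15, −8, −5) − 720 = −240.
|n| = √(9216 + 14400 + 0) = 24√41, so the distance is |-240|/(24√41) = 10/√41.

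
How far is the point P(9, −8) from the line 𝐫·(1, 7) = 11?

d = |1·9 + 7·(-8) − 11| / √(1 + 49) = |-58|/(5√2) = 29√2/5.

29√2/5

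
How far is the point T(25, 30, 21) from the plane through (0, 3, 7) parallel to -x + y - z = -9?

Parallel planes share the normal n = (-1, 1, -1); since (0, 3, 7) lies on the plane, its equation is -x + y - z = -4.
Then n·(25, 30, 21) - (-4) = -12.
|n| = √(1 + 1 + 1) = √3, so the distance is |-12|/√3 = 4√3.

4√3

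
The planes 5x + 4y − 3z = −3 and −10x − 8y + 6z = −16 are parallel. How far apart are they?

Divide the second equation by -2 to match normals: 5x + 4y − 3z = 8.
Both planes have normal n = (5, 4, −3), |n| = 5√2. Any point on the first plane is at distance |8 − (-3)|/|n| = 11/(5√2) from the second.

11√2/10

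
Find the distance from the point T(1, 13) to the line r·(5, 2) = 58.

27/√29

The normal to the line is n = (5, 2) with |n| = √29.
|n·T − 58| = |31 − 58| = 27, so the distance is 27/√29.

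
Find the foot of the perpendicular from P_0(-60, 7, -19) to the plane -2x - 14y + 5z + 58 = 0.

(-902/15, 91/15, -56/3)

n = (-2, -14, 5), |n|² = 225, and n·P_0 − (-58) = -15.
t = -15/225 = -1/15, so the foot is P_0 − t·n = (-60, 7, -19) − (-1/15)·(-2, -14, 5) = (-902/15, 91/15, -56/3).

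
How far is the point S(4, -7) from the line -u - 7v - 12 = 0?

The normal to the line is n = (-1, -7) with |n| = 5√2.
|n·S − 12| = |45 − 12| = 33, so the distance is 33/(5√2).

33√2/10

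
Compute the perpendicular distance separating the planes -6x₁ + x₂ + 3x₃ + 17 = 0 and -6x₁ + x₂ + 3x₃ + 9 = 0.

Both planes have normal n = (-6, 1, 3), |n| = √46. Any point on the first plane is at distance |(-9) − (-17)|/|n| = 8/√46 = 4√46/23 from the second.

8/√46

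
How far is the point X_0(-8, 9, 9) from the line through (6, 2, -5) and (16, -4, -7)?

A direction vector is d = (10, -6, -2).
AP = (-14, 7, 14), and AP × d = (70, 112, 14).
|AP × d|² = 17640 and |d|² = 140, so the distance is √(17640/140) = √126 = 3√14.

3√14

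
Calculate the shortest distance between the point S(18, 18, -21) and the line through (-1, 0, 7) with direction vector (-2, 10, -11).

Direction vector d = (-2, 10, -11).
AP = (19, 18, -28); AP·d = 450, |AP|² = 1469, |d|² = 225.
distance² = |AP|² − (AP·d)²/|d|² = 1469 − 202500/225 = 569, so the distance is √569.

√569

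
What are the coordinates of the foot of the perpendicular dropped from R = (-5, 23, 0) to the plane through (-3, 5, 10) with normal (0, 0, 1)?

(-5, 23, 10)

n = (0, 0, 1), |n|² = 1, and n·R − 10 = -10.
t = -10/1 = -10, so the foot is R − t·n = (-5, 23, 0) − (-10)·(0, 0, 1) = (-5, 23, 10).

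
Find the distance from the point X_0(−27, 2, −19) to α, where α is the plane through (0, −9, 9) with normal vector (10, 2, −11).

The plane has equation n·(r − (0, −9, 9)) = 0, i.e. n·r = -117.
n = (10, 2, −11); n·P − (-117) = 60; |n| = 15; distance = 60/15 = 4.

4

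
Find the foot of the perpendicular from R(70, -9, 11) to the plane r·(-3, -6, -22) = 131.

n = (-3, -6, -22), |n|² = 529, and n·R − 131 = -529.
t = -529/529 = -1, so the foot is R − t·n = (70, -9, 11) − (-1)·(-3, -6, -22) = (67, -15, -11).

(67, -15, -11)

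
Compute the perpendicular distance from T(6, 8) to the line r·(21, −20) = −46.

12/29

d = |21·6 + (-20)·8 − (-46)| / √(441 + 400) = |12|/29 = 12/29.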